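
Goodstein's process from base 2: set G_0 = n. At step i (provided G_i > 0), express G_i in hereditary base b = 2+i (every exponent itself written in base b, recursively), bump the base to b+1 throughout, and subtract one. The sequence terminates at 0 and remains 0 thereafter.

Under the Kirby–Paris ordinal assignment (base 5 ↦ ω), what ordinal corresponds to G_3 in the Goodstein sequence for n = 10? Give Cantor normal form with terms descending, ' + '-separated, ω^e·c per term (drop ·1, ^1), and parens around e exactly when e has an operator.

[0] 10 ≡ 2^(2 + 1) + 2 (base 2). Lift 3: 84. −1: 83.
[1] 83 ≡ 3^(3 + 1) + 2 (base 3). Lift 4: 1026. −1: 1025.
[2] 1025 ≡ 4^(4 + 1) + 1 (base 4). Lift 5: 15626. −1: 15625.
[3] 15625 ≡ 5^(5 + 1) (base 5). Lift 6: 279936. −1: 279935.

ω^(ω + 1)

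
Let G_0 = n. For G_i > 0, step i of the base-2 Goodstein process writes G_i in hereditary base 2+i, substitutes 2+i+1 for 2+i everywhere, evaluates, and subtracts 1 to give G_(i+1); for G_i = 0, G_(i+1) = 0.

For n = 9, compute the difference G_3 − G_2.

8819

[0] 9 ≡ 2^(2 + 1) + 1 (base 2). Lift 3: 82. −1: 81.
[1] 81 ≡ 3^(3 + 1) (base 3). Lift 4: 1024. −1: 1023.
[2] 1023 ≡ 3·4^4 + 3·4^3 + 3·4^2 + 3·4 + 3 (base 4). Lift 5: 9843. −1: 9842.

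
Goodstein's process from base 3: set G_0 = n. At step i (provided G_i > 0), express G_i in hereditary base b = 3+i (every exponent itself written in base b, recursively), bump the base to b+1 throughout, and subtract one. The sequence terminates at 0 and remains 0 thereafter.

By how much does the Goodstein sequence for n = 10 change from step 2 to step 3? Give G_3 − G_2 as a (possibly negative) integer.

3

i=0: 10 = 3^2 + 1 (b=3); 3→4: 4^2 + 1 = 17; 17−1 = 16
i=1: 16 = 4^2 (b=4); 4→5: 5^2 = 25; 25−1 = 24
i=2: 24 = 4·5 + 4 (b=5); 5→6: 4·6 + 4 = 28; 28−1 = 27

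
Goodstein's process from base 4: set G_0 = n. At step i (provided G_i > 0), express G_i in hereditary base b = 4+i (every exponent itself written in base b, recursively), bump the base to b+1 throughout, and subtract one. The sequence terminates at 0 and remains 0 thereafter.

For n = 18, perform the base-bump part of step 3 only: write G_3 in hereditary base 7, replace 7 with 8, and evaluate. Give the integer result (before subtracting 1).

54

[0] 18 ≡ 4^2 + 2 (base 4). Lift 5: 27. −1: 26.
[1] 26 ≡ 5^2 + 1 (base 5). Lift 6: 37. −1: 36.
[2] 36 ≡ 6^2 (base 6). Lift 7: 49. −1: 48.
[3] 48 ≡ 6·7 + 6 (base 7). Lift 8: 54. −1: 53.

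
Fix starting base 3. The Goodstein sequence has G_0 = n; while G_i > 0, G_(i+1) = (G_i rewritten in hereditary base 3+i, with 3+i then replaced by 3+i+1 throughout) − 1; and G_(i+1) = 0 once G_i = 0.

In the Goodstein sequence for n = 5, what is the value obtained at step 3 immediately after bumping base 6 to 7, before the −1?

5

base 3: 5 = 3 + 2; at 4: 4 + 2 = 6; next = 5
base 4: 5 = 4 + 1; at 5: 5 + 1 = 6; next = 5
base 5: 5 = 5; at 6: 6 = 6; next = 5
base 6: 5 = 5; at 7: 5 = 5; next = 4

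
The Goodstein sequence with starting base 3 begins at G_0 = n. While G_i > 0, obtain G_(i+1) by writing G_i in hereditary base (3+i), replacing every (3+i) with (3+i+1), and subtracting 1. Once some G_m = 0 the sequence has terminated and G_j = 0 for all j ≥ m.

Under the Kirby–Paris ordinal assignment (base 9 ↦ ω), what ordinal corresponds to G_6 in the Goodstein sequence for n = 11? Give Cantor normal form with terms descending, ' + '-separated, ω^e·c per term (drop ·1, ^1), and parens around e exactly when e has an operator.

ω·5 + 2

11 —HB3→ 3^2 + 2 —bump→ 4^2 + 2 = 18 —(−1)→ 17
17 —HB4→ 4^2 + 1 —bump→ 5^2 + 1 = 26 —(−1)→ 25
25 —HB5→ 5^2 —bump→ 6^2 = 36 —(−1)→ 35
35 —HB6→ 5·6 + 5 —bump→ 5·7 + 5 = 40 —(−1)→ 39
39 —HB7→ 5·7 + 4 —bump→ 5·8 + 4 = 44 —(−1)→ 43
43 —HB8→ 5·8 + 3 —bump→ 5·9 + 3 = 48 —(−1)→ 47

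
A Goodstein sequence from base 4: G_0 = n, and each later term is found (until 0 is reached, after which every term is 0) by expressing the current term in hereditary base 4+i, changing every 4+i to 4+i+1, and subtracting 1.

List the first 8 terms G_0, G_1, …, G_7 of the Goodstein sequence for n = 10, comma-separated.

base 4: 10 = 2·4 + 2; at 5: 2·5 + 2 = 12; next = 11
base 5: 11 = 2·5 + 1; at 6: 2·6 + 1 = 13; next = 12
base 6: 12 = 2·6; at 7: 2·7 = 14; next = 13
base 7: 13 = 7 + 6; at 8: 8 + 6 = 14; next = 13
base 8: 13 = 8 + 5; at 9: 9 + 5 = 14; next = 13
base 9: 13 = 9 + 4; at 10: 10 + 4 = 14; next = 13
base 10: 13 = 10 + 3; at 11: 11 + 3 = 14; next = 13

10, 11, 12, 13, 13, 13, 13, 13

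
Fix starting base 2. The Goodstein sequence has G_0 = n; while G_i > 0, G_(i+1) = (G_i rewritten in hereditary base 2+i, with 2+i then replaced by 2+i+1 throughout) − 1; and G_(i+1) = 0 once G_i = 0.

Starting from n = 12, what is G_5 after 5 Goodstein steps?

5764910

step 0: 12 = 2^(2 + 1) + 2^2; sub 3 for 2: 3^(3 + 1) + 3^3; = 108; G_1 = 108−1 = 107
step 1: 107 = 3^(3 + 1) + 2·3^2 + 2·3 + 2; sub 4 for 3: 4^(4 + 1) + 2·4^2 + 2·4 + 2; = 1066; G_2 = 1066−1 = 1065
step 2: 1065 = 4^(4 + 1) + 2·4^2 + 2·4 + 1; sub 5 for 4: 5^(5 + 1) + 2·5^2 + 2·5 + 1; = 15686; G_3 = 15686−1 = 15685
step 3: 15685 = 5^(5 + 1) + 2·5^2 + 2·5; sub 6 for 5: 6^(6 + 1) + 2·6^2 + 2·6; = 280020; G_4 = 280020−1 = 280019
step 4: 280019 = 6^(6 + 1) + 2·6^2 + 6 + 5; sub 7 for 6: 7^(7 + 1) + 2·7^2 + 7 + 5; = 5764911; G_5 = 5764911−1 = 5764910
step 5: 5764910 = 7^(7 + 1) + 2·7^2 + 7 + 4; sub 8 for 7: 8^(8 + 1) + 2·8^2 + 8 + 4; = 134217868; G_6 = 134217868−1 = 134217867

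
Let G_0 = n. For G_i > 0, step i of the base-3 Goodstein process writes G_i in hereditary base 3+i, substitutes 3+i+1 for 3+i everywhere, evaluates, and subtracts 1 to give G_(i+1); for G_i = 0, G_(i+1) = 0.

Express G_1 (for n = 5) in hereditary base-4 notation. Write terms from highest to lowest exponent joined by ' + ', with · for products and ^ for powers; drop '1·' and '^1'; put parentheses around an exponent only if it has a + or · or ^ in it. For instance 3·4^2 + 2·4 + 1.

4 + 1

5 —HB3→ 3 + 2 —bump→ 4 + 2 = 6 —(−1)→ 5
5 —HB4→ 4 + 1 —bump→ 5 + 1 = 6 —(−1)→ 5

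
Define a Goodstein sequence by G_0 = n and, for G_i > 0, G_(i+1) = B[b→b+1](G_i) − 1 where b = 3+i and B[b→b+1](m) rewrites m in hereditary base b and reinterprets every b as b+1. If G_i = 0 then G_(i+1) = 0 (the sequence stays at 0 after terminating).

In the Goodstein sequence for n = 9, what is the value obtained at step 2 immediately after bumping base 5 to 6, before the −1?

i=0: 9 = 3^2 (b=3); 3→4: 4^2 = 16; 16−1 = 15
i=1: 15 = 3·4 + 3 (b=4); 4→5: 3·5 + 3 = 18; 18−1 = 17
i=2: 17 = 3·5 + 2 (b=5); 5→6: 3·6 + 2 = 20; 20−1 = 19

20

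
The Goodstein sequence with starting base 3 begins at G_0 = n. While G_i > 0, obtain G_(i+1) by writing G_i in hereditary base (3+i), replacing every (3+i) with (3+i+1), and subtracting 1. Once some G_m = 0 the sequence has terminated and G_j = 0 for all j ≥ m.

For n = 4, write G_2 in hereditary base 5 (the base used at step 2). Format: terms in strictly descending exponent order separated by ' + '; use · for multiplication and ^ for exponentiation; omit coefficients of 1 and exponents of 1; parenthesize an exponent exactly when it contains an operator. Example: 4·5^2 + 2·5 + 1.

[0] 4 ≡ 3 + 1 (base 3). Lift 4: 5. −1: 4.
[1] 4 ≡ 4 (base 4). Lift 5: 5. −1: 4.

4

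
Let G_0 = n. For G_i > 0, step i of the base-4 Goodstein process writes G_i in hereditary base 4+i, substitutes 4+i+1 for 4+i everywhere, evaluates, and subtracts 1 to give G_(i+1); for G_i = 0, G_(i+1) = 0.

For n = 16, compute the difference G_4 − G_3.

step 0: 16 = 4^2; sub 5 for 4: 5^2; = 25; G_1 = 25−1 = 24
step 1: 24 = 4·5 + 4; sub 6 for 5: 4·6 + 4; = 28; G_2 = 28−1 = 27
step 2: 27 = 4·6 + 3; sub 7 for 6: 4·7 + 3; = 31; G_3 = 31−1 = 30
step 3: 30 = 4·7 + 2; sub 8 for 7: 4·8 + 2; = 34; G_4 = 34−1 = 33

3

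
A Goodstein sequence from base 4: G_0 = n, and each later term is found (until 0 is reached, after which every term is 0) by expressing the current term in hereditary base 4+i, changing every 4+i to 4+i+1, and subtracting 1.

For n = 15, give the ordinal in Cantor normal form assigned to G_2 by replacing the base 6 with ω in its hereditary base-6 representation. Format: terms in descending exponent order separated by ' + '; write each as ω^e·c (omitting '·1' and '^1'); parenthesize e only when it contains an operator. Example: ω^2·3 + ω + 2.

ω·3 + 1

G_0 = 15. HB_4(15) = 3·4 + 3. Bump = 18. G_1 = 17.
G_1 = 17. HB_5(17) = 3·5 + 2. Bump = 20. G_2 = 19.
G_2 = 19. HB_6(19) = 3·6 + 1. Bump = 22. G_3 = 21.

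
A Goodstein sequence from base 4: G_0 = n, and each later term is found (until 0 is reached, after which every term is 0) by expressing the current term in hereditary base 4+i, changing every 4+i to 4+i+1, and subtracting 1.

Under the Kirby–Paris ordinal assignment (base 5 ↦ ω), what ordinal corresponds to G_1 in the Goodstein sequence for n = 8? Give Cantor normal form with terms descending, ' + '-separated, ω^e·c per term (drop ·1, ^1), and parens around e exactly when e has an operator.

(0) 8|_4 = 2·4 ↦ 2·5|_5 = 10 ⇒ 9
(1) 9|_5 = 5 + 4 ↦ 6 + 4|_6 = 10 ⇒ 9

ω + 4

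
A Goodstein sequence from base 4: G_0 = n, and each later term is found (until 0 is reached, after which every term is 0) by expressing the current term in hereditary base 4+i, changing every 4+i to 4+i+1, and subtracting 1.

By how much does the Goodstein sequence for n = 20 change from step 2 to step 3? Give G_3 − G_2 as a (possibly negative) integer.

12

base 4: 20 = 4^2 + 4; at 5: 5^2 + 5 = 30; next = 29
base 5: 29 = 5^2 + 4; at 6: 6^2 + 4 = 40; next = 39
base 6: 39 = 6^2 + 3; at 7: 7^2 + 3 = 52; next = 51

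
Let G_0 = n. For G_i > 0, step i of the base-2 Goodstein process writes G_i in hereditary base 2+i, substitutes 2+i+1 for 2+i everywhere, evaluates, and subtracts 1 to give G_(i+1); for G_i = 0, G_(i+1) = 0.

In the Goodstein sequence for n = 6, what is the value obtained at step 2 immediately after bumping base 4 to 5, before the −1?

3126

[0] 6 ≡ 2^2 + 2 (base 2). Lift 3: 30. −1: 29.
[1] 29 ≡ 3^3 + 2 (base 3). Lift 4: 258. −1: 257.
[2] 257 ≡ 4^4 + 1 (base 4). Lift 5: 3126. −1: 3125.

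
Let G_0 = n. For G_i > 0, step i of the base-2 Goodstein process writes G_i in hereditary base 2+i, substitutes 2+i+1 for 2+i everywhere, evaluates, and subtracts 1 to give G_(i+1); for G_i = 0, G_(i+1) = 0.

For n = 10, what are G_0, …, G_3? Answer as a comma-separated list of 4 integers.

10, 83, 1025, 15625

base 2: 10 = 2^(2 + 1) + 2; at 3: 3^(3 + 1) + 3 = 84; next = 83
base 3: 83 = 3^(3 + 1) + 2; at 4: 4^(4 + 1) + 2 = 1026; next = 1025
base 4: 1025 = 4^(4 + 1) + 1; at 5: 5^(5 + 1) + 1 = 15626; next = 15625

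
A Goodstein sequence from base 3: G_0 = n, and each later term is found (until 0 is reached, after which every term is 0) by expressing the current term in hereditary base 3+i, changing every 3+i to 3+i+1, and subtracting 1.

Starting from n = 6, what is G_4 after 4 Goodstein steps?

G_0=6  [base 3] 2·3  →[3↦4]→  2·4 = 8  −1 ⇒ G_1=7
G_1=7  [base 4] 4 + 3  →[4↦5]→  5 + 3 = 8  −1 ⇒ G_2=7
G_2=7  [base 5] 5 + 2  →[5↦6]→  6 + 2 = 8  −1 ⇒ G_3=7
G_3=7  [base 6] 6 + 1  →[6↦7]→  7 + 1 = 8  −1 ⇒ G_4=7

7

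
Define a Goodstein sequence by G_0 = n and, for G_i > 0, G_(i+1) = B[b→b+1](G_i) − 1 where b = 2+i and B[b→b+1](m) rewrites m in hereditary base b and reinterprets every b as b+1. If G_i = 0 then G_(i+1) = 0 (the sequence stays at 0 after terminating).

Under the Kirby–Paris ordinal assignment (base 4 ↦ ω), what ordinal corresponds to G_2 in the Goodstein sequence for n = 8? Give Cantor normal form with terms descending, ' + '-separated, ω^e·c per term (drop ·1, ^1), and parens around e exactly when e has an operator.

i=0: 8 = 2^(2 + 1) (b=2); 2→3: 3^(3 + 1) = 81; 81−1 = 80
i=1: 80 = 2·3^3 + 2·3^2 + 2·3 + 2 (b=3); 3→4: 2·4^4 + 2·4^2 + 2·4 + 2 = 554; 554−1 = 553
i=2: 553 = 2·4^4 + 2·4^2 + 2·4 + 1 (b=4); 4→5: 2·5^5 + 2·5^2 + 2·5 + 1 = 6311; 6311−1 = 6310

ω^ω·2 + ω^2·2 + ω·2 + 1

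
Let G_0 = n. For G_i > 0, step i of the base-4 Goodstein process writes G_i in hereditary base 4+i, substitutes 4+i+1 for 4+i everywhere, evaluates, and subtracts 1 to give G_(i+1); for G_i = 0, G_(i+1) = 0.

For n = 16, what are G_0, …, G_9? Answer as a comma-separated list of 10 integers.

16 —HB4→ 4^2 —bump→ 5^2 = 25 —(−1)→ 24
24 —HB5→ 4·5 + 4 —bump→ 4·6 + 4 = 28 —(−1)→ 27
27 —HB6→ 4·6 + 3 —bump→ 4·7 + 3 = 31 —(−1)→ 30
30 —HB7→ 4·7 + 2 —bump→ 4·8 + 2 = 34 —(−1)→ 33
33 —HB8→ 4·8 + 1 —bump→ 4·9 + 1 = 37 —(−1)→ 36
36 —HB9→ 4·9 —bump→ 4·10 = 40 —(−1)→ 39
39 —HB10→ 3·10 + 9 —bump→ 3·11 + 9 = 42 —(−1)→ 41
41 —HB11→ 3·11 + 8 —bump→ 3·12 + 8 = 44 —(−1)→ 43
43 —HB12→ 3·12 + 7 —bump→ 3·13 + 7 = 46 —(−1)→ 45

16, 24, 27, 30, 33, 36, 39, 41, 43, 45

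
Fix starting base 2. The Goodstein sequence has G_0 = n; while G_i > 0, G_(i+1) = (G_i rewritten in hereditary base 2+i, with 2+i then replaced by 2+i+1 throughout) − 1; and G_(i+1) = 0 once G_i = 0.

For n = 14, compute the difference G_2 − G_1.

step 0: 14 = 2^(2 + 1) + 2^2 + 2; sub 3 for 2: 3^(3 + 1) + 3^3 + 3; = 111; G_1 = 111−1 = 110
step 1: 110 = 3^(3 + 1) + 3^3 + 2; sub 4 for 3: 4^(4 + 1) + 4^4 + 2; = 1282; G_2 = 1282−1 = 1281

1171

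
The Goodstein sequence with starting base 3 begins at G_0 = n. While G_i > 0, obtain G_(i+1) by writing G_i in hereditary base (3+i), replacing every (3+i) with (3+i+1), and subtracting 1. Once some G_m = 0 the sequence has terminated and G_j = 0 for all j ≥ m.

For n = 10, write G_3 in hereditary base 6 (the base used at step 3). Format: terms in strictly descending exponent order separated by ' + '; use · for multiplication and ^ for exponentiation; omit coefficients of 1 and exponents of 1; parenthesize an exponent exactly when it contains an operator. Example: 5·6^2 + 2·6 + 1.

G_0 = 10. HB_3(10) = 3^2 + 1. Bump = 17. G_1 = 16.
G_1 = 16. HB_4(16) = 4^2. Bump = 25. G_2 = 24.
G_2 = 24. HB_5(24) = 4·5 + 4. Bump = 28. G_3 = 27.

4·6 + 3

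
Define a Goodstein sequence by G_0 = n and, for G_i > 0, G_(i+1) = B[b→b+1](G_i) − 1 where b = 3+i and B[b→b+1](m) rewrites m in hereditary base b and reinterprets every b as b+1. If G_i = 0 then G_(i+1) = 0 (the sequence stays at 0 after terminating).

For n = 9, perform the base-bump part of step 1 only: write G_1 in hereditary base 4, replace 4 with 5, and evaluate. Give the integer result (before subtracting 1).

base 3: 9 = 3^2; at 4: 4^2 = 16; next = 15
base 4: 15 = 3·4 + 3; at 5: 3·5 + 3 = 18; next = 17

18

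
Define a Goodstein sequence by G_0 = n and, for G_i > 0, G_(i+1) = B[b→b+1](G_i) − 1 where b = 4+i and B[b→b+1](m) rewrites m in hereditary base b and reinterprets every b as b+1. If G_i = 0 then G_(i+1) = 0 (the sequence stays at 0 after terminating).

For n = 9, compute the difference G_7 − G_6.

0

G_0 = 9. HB_4(9) = 2·4 + 1. Bump = 11. G_1 = 10.
G_1 = 10. HB_5(10) = 2·5. Bump = 12. G_2 = 11.
G_2 = 11. HB_6(11) = 6 + 5. Bump = 12. G_3 = 11.
G_3 = 11. HB_7(11) = 7 + 4. Bump = 12. G_4 = 11.
G_4 = 11. HB_8(11) = 8 + 3. Bump = 12. G_5 = 11.
G_5 = 11. HB_9(11) = 9 + 2. Bump = 12. G_6 = 11.
G_6 = 11. HB_10(11) = 10 + 1. Bump = 12. G_7 = 11.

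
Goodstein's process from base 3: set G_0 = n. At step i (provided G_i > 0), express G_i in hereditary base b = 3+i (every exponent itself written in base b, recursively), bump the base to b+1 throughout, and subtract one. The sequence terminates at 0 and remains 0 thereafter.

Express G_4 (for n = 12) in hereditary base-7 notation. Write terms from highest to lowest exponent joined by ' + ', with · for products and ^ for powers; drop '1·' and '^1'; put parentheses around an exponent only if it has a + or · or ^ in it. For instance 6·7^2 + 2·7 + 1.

G_0 = 12. HB_3(12) = 3^2 + 3. Bump = 20. G_1 = 19.
G_1 = 19. HB_4(19) = 4^2 + 3. Bump = 28. G_2 = 27.
G_2 = 27. HB_5(27) = 5^2 + 2. Bump = 38. G_3 = 37.
G_3 = 37. HB_6(37) = 6^2 + 1. Bump = 50. G_4 = 49.
G_4 = 49. HB_7(49) = 7^2. Bump = 64. G_5 = 63.

7^2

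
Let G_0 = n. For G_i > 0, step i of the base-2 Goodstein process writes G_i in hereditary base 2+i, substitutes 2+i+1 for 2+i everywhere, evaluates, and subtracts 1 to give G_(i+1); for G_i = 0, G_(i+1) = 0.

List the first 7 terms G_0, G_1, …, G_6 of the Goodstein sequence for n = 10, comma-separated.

base 2: 10 = 2^(2 + 1) + 2; at 3: 3^(3 + 1) + 3 = 84; next = 83
base 3: 83 = 3^(3 + 1) + 2; at 4: 4^(4 + 1) + 2 = 1026; next = 1025
base 4: 1025 = 4^(4 + 1) + 1; at 5: 5^(5 + 1) + 1 = 15626; next = 15625
base 5: 15625 = 5^(5 + 1); at 6: 6^(6 + 1) = 279936; next = 279935
base 6: 279935 = 5·6^6 + 5·6^5 + 5·6^4 + 5·6^3 + 5·6^2 + 5·6 + 5; at 7: 5·7^7 + 5·7^5 + 5·7^4 + 5·7^3 + 5·7^2 + 5·7 + 5 = 4215755; next = 4215754
base 7: 4215754 = 5·7^7 + 5·7^5 + 5·7^4 + 5·7^3 + 5·7^2 + 5·7 + 4; at 8: 5·8^8 + 5·8^5 + 5·8^4 + 5·8^3 + 5·8^2 + 5·8 + 4 = 84073324; next = 84073323

10, 83, 1025, 15625, 279935, 4215754, 84073323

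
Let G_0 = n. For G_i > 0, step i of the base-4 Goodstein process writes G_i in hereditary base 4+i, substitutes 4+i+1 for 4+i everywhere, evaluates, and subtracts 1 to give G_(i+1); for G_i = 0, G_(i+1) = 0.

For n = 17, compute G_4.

43

step 0: 17 = 4^2 + 1; sub 5 for 4: 5^2 + 1; = 26; G_1 = 26−1 = 25
step 1: 25 = 5^2; sub 6 for 5: 6^2; = 36; G_2 = 36−1 = 35
step 2: 35 = 5·6 + 5; sub 7 for 6: 5·7 + 5; = 40; G_3 = 40−1 = 39
step 3: 39 = 5·7 + 4; sub 8 for 7: 5·8 + 4; = 44; G_4 = 44−1 = 43
step 4: 43 = 5·8 + 3; sub 9 for 8: 5·9 + 3; = 48; G_5 = 48−1 = 47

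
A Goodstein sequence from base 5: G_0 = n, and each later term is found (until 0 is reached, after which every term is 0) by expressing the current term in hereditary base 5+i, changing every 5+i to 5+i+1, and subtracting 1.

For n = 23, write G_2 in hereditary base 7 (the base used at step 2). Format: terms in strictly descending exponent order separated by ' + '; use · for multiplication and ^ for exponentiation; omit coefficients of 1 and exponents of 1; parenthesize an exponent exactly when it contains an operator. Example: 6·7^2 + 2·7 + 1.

step 0: 23 = 4·5 + 3; sub 6 for 5: 4·6 + 3; = 27; G_1 = 27−1 = 26
step 1: 26 = 4·6 + 2; sub 7 for 6: 4·7 + 2; = 30; G_2 = 30−1 = 29
step 2: 29 = 4·7 + 1; sub 8 for 7: 4·8 + 1; = 33; G_3 = 33−1 = 32

4·7 + 1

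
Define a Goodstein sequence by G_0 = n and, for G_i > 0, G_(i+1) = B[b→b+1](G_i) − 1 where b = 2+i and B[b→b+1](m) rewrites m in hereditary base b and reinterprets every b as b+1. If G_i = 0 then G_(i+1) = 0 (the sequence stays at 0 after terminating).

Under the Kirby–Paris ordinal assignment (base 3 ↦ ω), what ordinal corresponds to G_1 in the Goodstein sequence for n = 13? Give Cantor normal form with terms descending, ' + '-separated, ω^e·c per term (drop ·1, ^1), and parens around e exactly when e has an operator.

step 0: 13 = 2^(2 + 1) + 2^2 + 1; sub 3 for 2: 3^(3 + 1) + 3^3 + 1; = 109; G_1 = 109−1 = 108
step 1: 108 = 3^(3 + 1) + 3^3; sub 4 for 3: 4^(4 + 1) + 4^4; = 1280; G_2 = 1280−1 = 1279

ω^(ω + 1) + ω^ω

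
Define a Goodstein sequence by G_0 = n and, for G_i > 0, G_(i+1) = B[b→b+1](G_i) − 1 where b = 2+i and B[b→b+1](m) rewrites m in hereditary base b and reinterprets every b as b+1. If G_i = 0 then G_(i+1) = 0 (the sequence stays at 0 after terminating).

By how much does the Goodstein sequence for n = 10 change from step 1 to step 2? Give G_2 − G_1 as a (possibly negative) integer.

step 0: 10 = 2^(2 + 1) + 2; sub 3 for 2: 3^(3 + 1) + 3; = 84; G_1 = 84−1 = 83
step 1: 83 = 3^(3 + 1) + 2; sub 4 for 3: 4^(4 + 1) + 2; = 1026; G_2 = 1026−1 = 1025

942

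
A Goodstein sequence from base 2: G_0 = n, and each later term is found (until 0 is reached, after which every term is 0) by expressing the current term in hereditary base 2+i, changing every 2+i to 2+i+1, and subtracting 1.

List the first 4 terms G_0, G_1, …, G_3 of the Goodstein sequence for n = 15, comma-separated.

(0) 15|_2 = 2^(2 + 1) + 2^2 + 2 + 1 ↦ 3^(3 + 1) + 3^3 + 3 + 1|_3 = 112 ⇒ 111
(1) 111|_3 = 3^(3 + 1) + 3^3 + 3 ↦ 4^(4 + 1) + 4^4 + 4|_4 = 1284 ⇒ 1283
(2) 1283|_4 = 4^(4 + 1) + 4^4 + 3 ↦ 5^(5 + 1) + 5^5 + 3|_5 = 18753 ⇒ 18752

15, 111, 1283, 18752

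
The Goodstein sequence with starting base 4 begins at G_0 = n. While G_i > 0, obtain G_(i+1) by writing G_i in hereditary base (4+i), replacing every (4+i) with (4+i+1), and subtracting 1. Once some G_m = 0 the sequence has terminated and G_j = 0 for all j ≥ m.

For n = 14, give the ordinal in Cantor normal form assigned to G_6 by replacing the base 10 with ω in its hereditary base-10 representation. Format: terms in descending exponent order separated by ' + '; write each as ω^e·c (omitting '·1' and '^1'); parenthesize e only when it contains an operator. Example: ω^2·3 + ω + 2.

step 0: 14 = 3·4 + 2; sub 5 for 4: 3·5 + 2; = 17; G_1 = 17−1 = 16
step 1: 16 = 3·5 + 1; sub 6 for 5: 3·6 + 1; = 19; G_2 = 19−1 = 18
step 2: 18 = 3·6; sub 7 for 6: 3·7; = 21; G_3 = 21−1 = 20
step 3: 20 = 2·7 + 6; sub 8 for 7: 2·8 + 6; = 22; G_4 = 22−1 = 21
step 4: 21 = 2·8 + 5; sub 9 for 8: 2·9 + 5; = 23; G_5 = 23−1 = 22
step 5: 22 = 2·9 + 4; sub 10 for 9: 2·10 + 4; = 24; G_6 = 24−1 = 23

ω·2 + 3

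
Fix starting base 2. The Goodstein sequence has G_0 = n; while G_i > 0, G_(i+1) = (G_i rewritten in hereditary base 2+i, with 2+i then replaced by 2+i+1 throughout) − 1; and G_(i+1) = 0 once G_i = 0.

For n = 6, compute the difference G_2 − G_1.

228

i=0: 6 = 2^2 + 2 (b=2); 2→3: 3^3 + 3 = 30; 30−1 = 29
i=1: 29 = 3^3 + 2 (b=3); 3→4: 4^4 + 2 = 258; 258−1 = 257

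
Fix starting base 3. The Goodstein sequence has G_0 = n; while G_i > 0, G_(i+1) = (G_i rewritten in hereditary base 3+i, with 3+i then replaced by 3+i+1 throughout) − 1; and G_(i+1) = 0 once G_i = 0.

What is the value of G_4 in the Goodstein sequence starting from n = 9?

21

(0) 9|_3 = 3^2 ↦ 4^2|_4 = 16 ⇒ 15
(1) 15|_4 = 3·4 + 3 ↦ 3·5 + 3|_5 = 18 ⇒ 17
(2) 17|_5 = 3·5 + 2 ↦ 3·6 + 2|_6 = 20 ⇒ 19
(3) 19|_6 = 3·6 + 1 ↦ 3·7 + 1|_7 = 22 ⇒ 21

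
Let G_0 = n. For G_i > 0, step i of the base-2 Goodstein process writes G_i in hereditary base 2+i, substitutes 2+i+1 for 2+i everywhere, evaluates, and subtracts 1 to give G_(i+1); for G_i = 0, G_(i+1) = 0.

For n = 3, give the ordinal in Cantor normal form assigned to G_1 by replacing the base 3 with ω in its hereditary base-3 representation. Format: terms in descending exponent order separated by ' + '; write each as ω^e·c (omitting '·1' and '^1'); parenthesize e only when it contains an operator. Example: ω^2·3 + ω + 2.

G_0 = 3. HB_2(3) = 2 + 1. Bump = 4. G_1 = 3.
G_1 = 3. HB_3(3) = 3. Bump = 4. G_2 = 3.

ω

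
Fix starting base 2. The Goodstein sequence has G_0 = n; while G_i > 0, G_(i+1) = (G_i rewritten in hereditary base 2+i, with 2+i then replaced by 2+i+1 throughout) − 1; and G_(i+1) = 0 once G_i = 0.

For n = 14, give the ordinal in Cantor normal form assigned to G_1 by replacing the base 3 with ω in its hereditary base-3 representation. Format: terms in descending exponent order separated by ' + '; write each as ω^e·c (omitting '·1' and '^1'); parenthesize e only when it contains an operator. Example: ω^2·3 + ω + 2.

step 0: 14 = 2^(2 + 1) + 2^2 + 2; sub 3 for 2: 3^(3 + 1) + 3^3 + 3; = 111; G_1 = 111−1 = 110
step 1: 110 = 3^(3 + 1) + 3^3 + 2; sub 4 for 3: 4^(4 + 1) + 4^4 + 2; = 1282; G_2 = 1282−1 = 1281

ω^(ω + 1) + ω^ω + 2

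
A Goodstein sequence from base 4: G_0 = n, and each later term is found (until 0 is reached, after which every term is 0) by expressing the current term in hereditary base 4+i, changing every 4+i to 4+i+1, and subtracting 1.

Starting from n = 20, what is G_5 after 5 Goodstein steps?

G_0=20  [base 4] 4^2 + 4  →[4↦5]→  5^2 + 5 = 30  −1 ⇒ G_1=29
G_1=29  [base 5] 5^2 + 4  →[5↦6]→  6^2 + 4 = 40  −1 ⇒ G_2=39
G_2=39  [base 6] 6^2 + 3  →[6↦7]→  7^2 + 3 = 52  −1 ⇒ G_3=51
G_3=51  [base 7] 7^2 + 2  →[7↦8]→  8^2 + 2 = 66  −1 ⇒ G_4=65
G_4=65  [base 8] 8^2 + 1  →[8↦9]→  9^2 + 1 = 82  −1 ⇒ G_5=81

81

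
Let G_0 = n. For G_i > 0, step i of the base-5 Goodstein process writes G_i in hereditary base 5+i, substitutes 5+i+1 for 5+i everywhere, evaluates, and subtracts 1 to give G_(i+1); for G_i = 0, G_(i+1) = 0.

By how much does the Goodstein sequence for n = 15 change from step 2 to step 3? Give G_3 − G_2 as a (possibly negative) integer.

G_0=15  [base 5] 3·5  →[5↦6]→  3·6 = 18  −1 ⇒ G_1=17
G_1=17  [base 6] 2·6 + 5  →[6↦7]→  2·7 + 5 = 19  −1 ⇒ G_2=18
G_2=18  [base 7] 2·7 + 4  →[7↦8]→  2·8 + 4 = 20  −1 ⇒ G_3=19

1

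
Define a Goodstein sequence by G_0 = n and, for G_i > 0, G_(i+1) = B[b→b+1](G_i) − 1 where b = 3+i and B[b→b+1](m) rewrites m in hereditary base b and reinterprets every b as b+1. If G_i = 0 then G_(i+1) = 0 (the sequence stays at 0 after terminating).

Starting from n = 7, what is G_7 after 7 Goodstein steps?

7 —HB3→ 2·3 + 1 —bump→ 2·4 + 1 = 9 —(−1)→ 8
8 —HB4→ 2·4 —bump→ 2·5 = 10 —(−1)→ 9
9 —HB5→ 5 + 4 —bump→ 6 + 4 = 10 —(−1)→ 9
9 —HB6→ 6 + 3 —bump→ 7 + 3 = 10 —(−1)→ 9
9 —HB7→ 7 + 2 —bump→ 8 + 2 = 10 —(−1)→ 9
9 —HB8→ 8 + 1 —bump→ 9 + 1 = 10 —(−1)→ 9
9 —HB9→ 9 —bump→ 10 = 10 —(−1)→ 9

9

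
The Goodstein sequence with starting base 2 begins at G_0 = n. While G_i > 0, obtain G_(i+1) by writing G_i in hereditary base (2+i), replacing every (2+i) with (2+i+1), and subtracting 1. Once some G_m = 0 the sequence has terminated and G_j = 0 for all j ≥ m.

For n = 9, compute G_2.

1023

(0) 9|_2 = 2^(2 + 1) + 1 ↦ 3^(3 + 1) + 1|_3 = 82 ⇒ 81
(1) 81|_3 = 3^(3 + 1) ↦ 4^(4 + 1)|_4 = 1024 ⇒ 1023
(2) 1023|_4 = 3·4^4 + 3·4^3 + 3·4^2 + 3·4 + 3 ↦ 3·5^5 + 3·5^3 + 3·5^2 + 3·5 + 3|_5 = 9843 ⇒ 9842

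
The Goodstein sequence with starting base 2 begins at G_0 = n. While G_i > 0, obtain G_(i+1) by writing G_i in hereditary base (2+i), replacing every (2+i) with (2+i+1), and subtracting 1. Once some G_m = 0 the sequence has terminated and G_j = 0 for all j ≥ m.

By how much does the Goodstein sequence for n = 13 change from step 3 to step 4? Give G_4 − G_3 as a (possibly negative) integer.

264619

step 0: 13 = 2^(2 + 1) + 2^2 + 1; sub 3 for 2: 3^(3 + 1) + 3^3 + 1; = 109; G_1 = 109−1 = 108
step 1: 108 = 3^(3 + 1) + 3^3; sub 4 for 3: 4^(4 + 1) + 4^4; = 1280; G_2 = 1280−1 = 1279
step 2: 1279 = 4^(4 + 1) + 3·4^3 + 3·4^2 + 3·4 + 3; sub 5 for 4: 5^(5 + 1) + 3·5^3 + 3·5^2 + 3·5 + 3; = 16093; G_3 = 16093−1 = 16092
step 3: 16092 = 5^(5 + 1) + 3·5^3 + 3·5^2 + 3·5 + 2; sub 6 for 5: 6^(6 + 1) + 3·6^3 + 3·6^2 + 3·6 + 2; = 280712; G_4 = 280712−1 = 280711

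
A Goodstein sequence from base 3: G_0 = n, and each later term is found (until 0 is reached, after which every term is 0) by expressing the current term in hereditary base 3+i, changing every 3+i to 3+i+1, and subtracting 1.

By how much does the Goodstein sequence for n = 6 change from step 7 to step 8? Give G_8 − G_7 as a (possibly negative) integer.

G_0=6  [base 3] 2·3  →[3↦4]→  2·4 = 8  −1 ⇒ G_1=7
G_1=7  [base 4] 4 + 3  →[4↦5]→  5 + 3 = 8  −1 ⇒ G_2=7
G_2=7  [base 5] 5 + 2  →[5↦6]→  6 + 2 = 8  −1 ⇒ G_3=7
G_3=7  [base 6] 6 + 1  →[6↦7]→  7 + 1 = 8  −1 ⇒ G_4=7
G_4=7  [base 7] 7  →[7↦8]→  8 = 8  −1 ⇒ G_5=7
G_5=7  [base 8] 7  →[8↦9]→  7 = 7  −1 ⇒ G_6=6
G_6=6  [base 9] 6  →[9↦10]→  6 = 6  −1 ⇒ G_7=5
G_7=5  [base 10] 5  →[10↦11]→  5 = 5  −1 ⇒ G_8=4

-1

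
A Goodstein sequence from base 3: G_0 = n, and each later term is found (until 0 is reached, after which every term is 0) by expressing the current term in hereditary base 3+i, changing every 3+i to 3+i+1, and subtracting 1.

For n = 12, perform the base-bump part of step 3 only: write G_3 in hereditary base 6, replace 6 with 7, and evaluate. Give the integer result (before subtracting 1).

50

step 0: 12 = 3^2 + 3; sub 4 for 3: 4^2 + 4; = 20; G_1 = 20−1 = 19
step 1: 19 = 4^2 + 3; sub 5 for 4: 5^2 + 3; = 28; G_2 = 28−1 = 27
step 2: 27 = 5^2 + 2; sub 6 for 5: 6^2 + 2; = 38; G_3 = 38−1 = 37
step 3: 37 = 6^2 + 1; sub 7 for 6: 7^2 + 1; = 50; G_4 = 50−1 = 49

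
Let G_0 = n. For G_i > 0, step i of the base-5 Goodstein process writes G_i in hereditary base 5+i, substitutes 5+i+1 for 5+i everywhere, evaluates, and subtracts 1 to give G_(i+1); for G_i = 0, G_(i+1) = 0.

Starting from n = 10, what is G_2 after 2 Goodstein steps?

base 5: 10 = 2·5; at 6: 2·6 = 12; next = 11
base 6: 11 = 6 + 5; at 7: 7 + 5 = 12; next = 11
base 7: 11 = 7 + 4; at 8: 8 + 4 = 12; next = 11

11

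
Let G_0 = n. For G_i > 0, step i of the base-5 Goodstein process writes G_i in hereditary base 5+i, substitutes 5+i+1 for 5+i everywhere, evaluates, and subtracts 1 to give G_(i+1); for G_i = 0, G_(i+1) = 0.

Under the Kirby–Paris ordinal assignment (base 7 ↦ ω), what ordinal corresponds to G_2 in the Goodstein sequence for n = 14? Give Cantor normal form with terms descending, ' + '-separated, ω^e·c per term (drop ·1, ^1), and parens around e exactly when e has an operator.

G_0 = 14. HB_5(14) = 2·5 + 4. Bump = 16. G_1 = 15.
G_1 = 15. HB_6(15) = 2·6 + 3. Bump = 17. G_2 = 16.
G_2 = 16. HB_7(16) = 2·7 + 2. Bump = 18. G_3 = 17.

ω·2 + 2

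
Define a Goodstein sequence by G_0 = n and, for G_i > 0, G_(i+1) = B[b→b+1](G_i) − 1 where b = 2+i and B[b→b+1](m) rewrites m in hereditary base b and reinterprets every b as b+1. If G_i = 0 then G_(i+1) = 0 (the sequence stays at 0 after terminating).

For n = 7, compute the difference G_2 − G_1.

step 0: 7 = 2^2 + 2 + 1; sub 3 for 2: 3^3 + 3 + 1; = 31; G_1 = 31−1 = 30
step 1: 30 = 3^3 + 3; sub 4 for 3: 4^4 + 4; = 260; G_2 = 260−1 = 259

229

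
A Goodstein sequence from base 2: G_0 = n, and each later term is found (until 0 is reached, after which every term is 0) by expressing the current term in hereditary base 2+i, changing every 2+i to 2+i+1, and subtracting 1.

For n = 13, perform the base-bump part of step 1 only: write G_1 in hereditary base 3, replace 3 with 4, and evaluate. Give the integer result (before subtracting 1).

1280

G_0=13  [base 2] 2^(2 + 1) + 2^2 + 1  →[2↦3]→  3^(3 + 1) + 3^3 + 1 = 109  −1 ⇒ G_1=108
G_1=108  [base 3] 3^(3 + 1) + 3^3  →[3↦4]→  4^(4 + 1) + 4^4 = 1280  −1 ⇒ G_2=1279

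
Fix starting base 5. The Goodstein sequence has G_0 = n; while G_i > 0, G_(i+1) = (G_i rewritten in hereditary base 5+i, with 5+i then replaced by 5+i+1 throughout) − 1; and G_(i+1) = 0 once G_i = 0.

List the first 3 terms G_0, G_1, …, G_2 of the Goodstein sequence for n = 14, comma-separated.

i=0: 14 = 2·5 + 4 (b=5); 5→6: 2·6 + 4 = 16; 16−1 = 15
i=1: 15 = 2·6 + 3 (b=6); 6→7: 2·7 + 3 = 17; 17−1 = 16

14, 15, 16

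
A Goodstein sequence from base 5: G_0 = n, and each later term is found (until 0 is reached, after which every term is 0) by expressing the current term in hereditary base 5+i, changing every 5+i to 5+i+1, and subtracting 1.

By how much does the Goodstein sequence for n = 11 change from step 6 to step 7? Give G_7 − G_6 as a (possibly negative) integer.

i=0: 11 = 2·5 + 1 (b=5); 5→6: 2·6 + 1 = 13; 13−1 = 12
i=1: 12 = 2·6 (b=6); 6→7: 2·7 = 14; 14−1 = 13
i=2: 13 = 7 + 6 (b=7); 7→8: 8 + 6 = 14; 14−1 = 13
i=3: 13 = 8 + 5 (b=8); 8→9: 9 + 5 = 14; 14−1 = 13
i=4: 13 = 9 + 4 (b=9); 9→10: 10 + 4 = 14; 14−1 = 13
i=5: 13 = 10 + 3 (b=10); 10→11: 11 + 3 = 14; 14−1 = 13
i=6: 13 = 11 + 2 (b=11); 11→12: 12 + 2 = 14; 14−1 = 13

0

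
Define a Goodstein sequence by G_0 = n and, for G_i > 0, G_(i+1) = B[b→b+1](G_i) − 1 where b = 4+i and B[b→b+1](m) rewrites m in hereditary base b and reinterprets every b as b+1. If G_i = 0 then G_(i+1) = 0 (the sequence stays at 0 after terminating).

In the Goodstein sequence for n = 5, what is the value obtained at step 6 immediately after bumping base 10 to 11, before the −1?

1

step 0: 5 = 4 + 1; sub 5 for 4: 5 + 1; = 6; G_1 = 6−1 = 5
step 1: 5 = 5; sub 6 for 5: 6; = 6; G_2 = 6−1 = 5
step 2: 5 = 5; sub 7 for 6: 5; = 5; G_3 = 5−1 = 4
step 3: 4 = 4; sub 8 for 7: 4; = 4; G_4 = 4−1 = 3
step 4: 3 = 3; sub 9 for 8: 3; = 3; G_5 = 3−1 = 2
step 5: 2 = 2; sub 10 for 9: 2; = 2; G_6 = 2−1 = 1
step 6: 1 = 1; sub 11 for 10: 1; = 1; G_7 = 1−1 = 0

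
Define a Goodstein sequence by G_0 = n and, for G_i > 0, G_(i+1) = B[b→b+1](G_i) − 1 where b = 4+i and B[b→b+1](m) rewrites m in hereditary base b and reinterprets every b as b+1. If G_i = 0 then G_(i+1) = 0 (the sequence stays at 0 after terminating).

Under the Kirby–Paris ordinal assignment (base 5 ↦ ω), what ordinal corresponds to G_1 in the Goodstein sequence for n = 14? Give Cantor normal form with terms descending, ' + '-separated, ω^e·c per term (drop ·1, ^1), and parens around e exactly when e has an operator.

G_0=14  [base 4] 3·4 + 2  →[4↦5]→  3·5 + 2 = 17  −1 ⇒ G_1=16
G_1=16  [base 5] 3·5 + 1  →[5↦6]→  3·6 + 1 = 19  −1 ⇒ G_2=18

ω·3 + 1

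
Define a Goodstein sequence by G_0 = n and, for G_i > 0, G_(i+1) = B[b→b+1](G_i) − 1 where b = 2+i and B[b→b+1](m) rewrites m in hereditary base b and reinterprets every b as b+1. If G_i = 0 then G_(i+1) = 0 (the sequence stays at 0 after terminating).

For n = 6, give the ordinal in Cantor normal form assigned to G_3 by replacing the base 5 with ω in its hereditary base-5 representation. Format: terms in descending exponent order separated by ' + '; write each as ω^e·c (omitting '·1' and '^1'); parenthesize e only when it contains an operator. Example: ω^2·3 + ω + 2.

i=0: 6 = 2^2 + 2 (b=2); 2→3: 3^3 + 3 = 30; 30−1 = 29
i=1: 29 = 3^3 + 2 (b=3); 3→4: 4^4 + 2 = 258; 258−1 = 257
i=2: 257 = 4^4 + 1 (b=4); 4→5: 5^5 + 1 = 3126; 3126−1 = 3125
i=3: 3125 = 5^5 (b=5); 5→6: 6^6 = 46656; 46656−1 = 46655

ω^ω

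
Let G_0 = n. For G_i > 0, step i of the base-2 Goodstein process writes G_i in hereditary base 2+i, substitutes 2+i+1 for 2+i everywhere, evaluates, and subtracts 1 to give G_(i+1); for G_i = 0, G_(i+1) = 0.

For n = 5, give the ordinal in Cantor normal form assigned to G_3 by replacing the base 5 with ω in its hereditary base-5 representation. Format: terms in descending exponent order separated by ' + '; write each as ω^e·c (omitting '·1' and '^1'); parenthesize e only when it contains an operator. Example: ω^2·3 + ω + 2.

base 2: 5 = 2^2 + 1; at 3: 3^3 + 1 = 28; next = 27
base 3: 27 = 3^3; at 4: 4^4 = 256; next = 255
base 4: 255 = 3·4^3 + 3·4^2 + 3·4 + 3; at 5: 3·5^3 + 3·5^2 + 3·5 + 3 = 468; next = 467

ω^3·3 + ω^2·3 + ω·3 + 2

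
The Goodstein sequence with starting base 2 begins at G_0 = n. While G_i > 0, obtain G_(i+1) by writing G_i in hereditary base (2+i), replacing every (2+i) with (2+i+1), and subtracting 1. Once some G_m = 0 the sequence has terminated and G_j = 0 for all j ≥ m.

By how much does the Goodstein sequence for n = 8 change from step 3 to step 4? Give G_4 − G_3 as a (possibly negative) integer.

87085

(0) 8|_2 = 2^(2 + 1) ↦ 3^(3 + 1)|_3 = 81 ⇒ 80
(1) 80|_3 = 2·3^3 + 2·3^2 + 2·3 + 2 ↦ 2·4^4 + 2·4^2 + 2·4 + 2|_4 = 554 ⇒ 553
(2) 553|_4 = 2·4^4 + 2·4^2 + 2·4 + 1 ↦ 2·5^5 + 2·5^2 + 2·5 + 1|_5 = 6311 ⇒ 6310
(3) 6310|_5 = 2·5^5 + 2·5^2 + 2·5 ↦ 2·6^6 + 2·6^2 + 2·6|_6 = 93396 ⇒ 93395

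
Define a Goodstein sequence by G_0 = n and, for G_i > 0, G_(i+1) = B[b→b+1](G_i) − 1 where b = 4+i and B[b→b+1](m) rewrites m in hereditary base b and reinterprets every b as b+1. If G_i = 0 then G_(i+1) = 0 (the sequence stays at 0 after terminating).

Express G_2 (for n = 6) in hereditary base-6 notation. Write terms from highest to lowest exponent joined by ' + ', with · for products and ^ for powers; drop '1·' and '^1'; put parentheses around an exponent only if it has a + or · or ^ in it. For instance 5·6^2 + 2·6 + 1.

[0] 6 ≡ 4 + 2 (base 4). Lift 5: 7. −1: 6.
[1] 6 ≡ 5 + 1 (base 5). Lift 6: 7. −1: 6.
[2] 6 ≡ 6 (base 6). Lift 7: 7. −1: 6.

6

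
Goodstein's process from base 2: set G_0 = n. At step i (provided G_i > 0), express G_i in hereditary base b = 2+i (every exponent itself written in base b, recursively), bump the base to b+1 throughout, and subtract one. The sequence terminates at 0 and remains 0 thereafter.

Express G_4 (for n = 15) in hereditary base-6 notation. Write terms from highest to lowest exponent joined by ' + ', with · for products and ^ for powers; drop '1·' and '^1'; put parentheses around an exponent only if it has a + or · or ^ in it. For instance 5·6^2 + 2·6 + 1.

6^(6 + 1) + 6^6 + 1

(0) 15|_2 = 2^(2 + 1) + 2^2 + 2 + 1 ↦ 3^(3 + 1) + 3^3 + 3 + 1|_3 = 112 ⇒ 111
(1) 111|_3 = 3^(3 + 1) + 3^3 + 3 ↦ 4^(4 + 1) + 4^4 + 4|_4 = 1284 ⇒ 1283
(2) 1283|_4 = 4^(4 + 1) + 4^4 + 3 ↦ 5^(5 + 1) + 5^5 + 3|_5 = 18753 ⇒ 18752
(3) 18752|_5 = 5^(5 + 1) + 5^5 + 2 ↦ 6^(6 + 1) + 6^6 + 2|_6 = 326594 ⇒ 326593
(4) 326593|_6 = 6^(6 + 1) + 6^6 + 1 ↦ 7^(7 + 1) + 7^7 + 1|_7 = 6588345 ⇒ 6588344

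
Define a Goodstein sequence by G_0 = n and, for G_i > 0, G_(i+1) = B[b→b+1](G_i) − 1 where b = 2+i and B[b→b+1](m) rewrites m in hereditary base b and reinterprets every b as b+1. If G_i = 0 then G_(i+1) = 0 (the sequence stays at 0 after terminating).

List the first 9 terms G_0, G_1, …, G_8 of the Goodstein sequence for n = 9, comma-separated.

base 2: 9 = 2^(2 + 1) + 1; at 3: 3^(3 + 1) + 1 = 82; next = 81
base 3: 81 = 3^(3 + 1); at 4: 4^(4 + 1) = 1024; next = 1023
base 4: 1023 = 3·4^4 + 3·4^3 + 3·4^2 + 3·4 + 3; at 5: 3·5^5 + 3·5^3 + 3·5^2 + 3·5 + 3 = 9843; next = 9842
base 5: 9842 = 3·5^5 + 3·5^3 + 3·5^2 + 3·5 + 2; at 6: 3·6^6 + 3·6^3 + 3·6^2 + 3·6 + 2 = 140744; next = 140743
base 6: 140743 = 3·6^6 + 3·6^3 + 3·6^2 + 3·6 + 1; at 7: 3·7^7 + 3·7^3 + 3·7^2 + 3·7 + 1 = 2471827; next = 2471826
base 7: 2471826 = 3·7^7 + 3·7^3 + 3·7^2 + 3·7; at 8: 3·8^8 + 3·8^3 + 3·8^2 + 3·8 = 50333400; next = 50333399
base 8: 50333399 = 3·8^8 + 3·8^3 + 3·8^2 + 2·8 + 7; at 9: 3·9^9 + 3·9^3 + 3·9^2 + 2·9 + 7 = 1162263922; next = 1162263921
base 9: 1162263921 = 3·9^9 + 3·9^3 + 3·9^2 + 2·9 + 6; at 10: 3·10^10 + 3·10^3 + 3·10^2 + 2·10 + 6 = 30000003326; next = 30000003325

9, 81, 1023, 9842, 140743, 2471826, 50333399, 1162263921, 30000003325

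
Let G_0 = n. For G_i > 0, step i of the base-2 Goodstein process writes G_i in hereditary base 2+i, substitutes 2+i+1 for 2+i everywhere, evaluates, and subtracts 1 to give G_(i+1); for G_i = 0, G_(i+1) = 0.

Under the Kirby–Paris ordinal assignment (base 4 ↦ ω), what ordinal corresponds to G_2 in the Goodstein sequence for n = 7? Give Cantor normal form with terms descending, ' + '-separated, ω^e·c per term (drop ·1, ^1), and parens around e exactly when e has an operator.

ω^ω + 3

i=0: 7 = 2^2 + 2 + 1 (b=2); 2→3: 3^3 + 3 + 1 = 31; 31−1 = 30
i=1: 30 = 3^3 + 3 (b=3); 3→4: 4^4 + 4 = 260; 260−1 = 259
i=2: 259 = 4^4 + 3 (b=4); 4→5: 5^5 + 3 = 3128; 3128−1 = 3127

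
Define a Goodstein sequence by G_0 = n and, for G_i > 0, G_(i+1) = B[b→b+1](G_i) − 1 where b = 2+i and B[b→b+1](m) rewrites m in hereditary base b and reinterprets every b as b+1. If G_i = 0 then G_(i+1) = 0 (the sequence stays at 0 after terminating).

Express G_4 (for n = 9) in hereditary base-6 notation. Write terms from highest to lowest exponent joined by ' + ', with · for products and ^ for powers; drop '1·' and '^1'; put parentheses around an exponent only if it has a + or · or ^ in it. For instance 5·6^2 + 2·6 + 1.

3·6^6 + 3·6^3 + 3·6^2 + 3·6 + 1

(0) 9|_2 = 2^(2 + 1) + 1 ↦ 3^(3 + 1) + 1|_3 = 82 ⇒ 81
(1) 81|_3 = 3^(3 + 1) ↦ 4^(4 + 1)|_4 = 1024 ⇒ 1023
(2) 1023|_4 = 3·4^4 + 3·4^3 + 3·4^2 + 3·4 + 3 ↦ 3·5^5 + 3·5^3 + 3·5^2 + 3·5 + 3|_5 = 9843 ⇒ 9842
(3) 9842|_5 = 3·5^5 + 3·5^3 + 3·5^2 + 3·5 + 2 ↦ 3·6^6 + 3·6^3 + 3·6^2 + 3·6 + 2|_6 = 140744 ⇒ 140743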